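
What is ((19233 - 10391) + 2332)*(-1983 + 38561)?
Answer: 408722572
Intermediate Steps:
((19233 - 10391) + 2332)*(-1983 + 38561) = (8842 + 2332)*36578 = 11174*36578 = 408722572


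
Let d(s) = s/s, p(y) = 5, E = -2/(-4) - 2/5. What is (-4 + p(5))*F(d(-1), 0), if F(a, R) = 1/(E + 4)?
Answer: 10/41 ≈ 0.24390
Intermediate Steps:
E = ⅒ (E = -2*(-¼) - 2*⅕ = ½ - ⅖ = ⅒ ≈ 0.10000)
d(s) = 1
F(a, R) = 10/41 (F(a, R) = 1/(⅒ + 4) = 1/(41/10) = 10/41)
(-4 + p(5))*F(d(-1), 0) = (-4 + 5)*(10/41) = 1*(10/41) = 10/41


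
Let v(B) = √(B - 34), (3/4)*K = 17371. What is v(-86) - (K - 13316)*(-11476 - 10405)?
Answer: 646277216/3 + 2*I*√30 ≈ 2.1543e+8 + 10.954*I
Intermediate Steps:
K = 69484/3 (K = (4/3)*17371 = 69484/3 ≈ 23161.)
v(B) = √(-34 + B)
v(-86) - (K - 13316)*(-11476 - 10405) = √(-34 - 86) - (69484/3 - 13316)*(-11476 - 10405) = √(-120) - 29536*(-21881)/3 = 2*I*√30 - 1*(-646277216/3) = 2*I*√30 + 646277216/3 = 646277216/3 + 2*I*√30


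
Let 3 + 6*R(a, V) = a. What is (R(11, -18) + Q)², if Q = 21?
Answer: 4489/9 ≈ 498.78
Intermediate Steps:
R(a, V) = -½ + a/6
(R(11, -18) + Q)² = ((-½ + (⅙)*11) + 21)² = ((-½ + 11/6) + 21)² = (4/3 + 21)² = (67/3)² = 4489/9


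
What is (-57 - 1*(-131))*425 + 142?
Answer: 31592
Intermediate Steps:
(-57 - 1*(-131))*425 + 142 = (-57 + 131)*425 + 142 = 74*425 + 142 = 31450 + 142 = 31592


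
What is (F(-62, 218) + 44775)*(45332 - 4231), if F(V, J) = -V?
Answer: 1842845537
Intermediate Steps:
(F(-62, 218) + 44775)*(45332 - 4231) = (-1*(-62) + 44775)*(45332 - 4231) = (62 + 44775)*41101 = 44837*41101 = 1842845537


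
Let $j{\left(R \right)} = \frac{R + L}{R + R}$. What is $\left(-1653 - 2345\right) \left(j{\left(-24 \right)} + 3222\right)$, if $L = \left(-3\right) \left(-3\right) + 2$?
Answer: $- \frac{309183331}{24} \approx -1.2883 \cdot 10^{7}$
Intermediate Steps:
$L = 11$ ($L = 9 + 2 = 11$)
$j{\left(R \right)} = \frac{11 + R}{2 R}$ ($j{\left(R \right)} = \frac{R + 11}{R + R} = \frac{11 + R}{2 R}$)
$\left(-1653 - 2345\right) \left(j{\left(-24 \right)} + 3222\right) = \left(-1653 - 2345\right) \left(\frac{11 - 24}{2 \left(-24\right)} + 3222\right) = - 3998 \left(\frac{1}{2} \left(- \frac{1}{24}\right) \left(-13\right) + 3222\right) = - 3998 \left(\frac{13}{48} + 3222\right) = \left(-3998\right) \frac{154669}{48} = - \frac{309183331}{24}$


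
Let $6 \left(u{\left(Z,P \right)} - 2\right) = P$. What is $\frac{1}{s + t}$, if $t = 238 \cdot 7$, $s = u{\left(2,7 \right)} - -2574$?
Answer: $\frac{6}{25459} \approx 0.00023567$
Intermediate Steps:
$u{\left(Z,P \right)} = 2 + \frac{P}{6}$
$s = \frac{15463}{6}$ ($s = \left(2 + \frac{1}{6} \cdot 7\right) - -2574 = \left(2 + \frac{7}{6}\right) + 2574 = \frac{19}{6} + 2574 = \frac{15463}{6} \approx 2577.2$)
$t = 1666$
$\frac{1}{s + t} = \frac{1}{\frac{15463}{6} + 1666} = \frac{1}{\frac{25459}{6}} = \frac{6}{25459}$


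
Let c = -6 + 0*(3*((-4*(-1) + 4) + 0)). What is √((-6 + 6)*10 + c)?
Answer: I*√6 ≈ 2.4495*I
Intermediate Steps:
c = -6 (c = -6 + 0*(3*((4 + 4) + 0)) = -6 + 0*(3*(8 + 0)) = -6 + 0*(3*8) = -6 + 0*24 = -6 + 0 = -6)
√((-6 + 6)*10 + c) = √((-6 + 6)*10 - 6) = √(0*10 - 6) = √(0 - 6) = √(-6) = I*√6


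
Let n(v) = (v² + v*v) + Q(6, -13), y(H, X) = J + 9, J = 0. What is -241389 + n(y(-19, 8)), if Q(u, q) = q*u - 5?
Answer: -241310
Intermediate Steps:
y(H, X) = 9 (y(H, X) = 0 + 9 = 9)
Q(u, q) = -5 + q*u
n(v) = -83 + 2*v² (n(v) = (v² + v*v) + (-5 - 13*6) = (v² + v²) + (-5 - 78) = 2*v² - 83 = -83 + 2*v²)
-241389 + n(y(-19, 8)) = -241389 + (-83 + 2*9²) = -241389 + (-83 + 2*81) = -241389 + (-83 + 162) = -241389 + 79 = -241310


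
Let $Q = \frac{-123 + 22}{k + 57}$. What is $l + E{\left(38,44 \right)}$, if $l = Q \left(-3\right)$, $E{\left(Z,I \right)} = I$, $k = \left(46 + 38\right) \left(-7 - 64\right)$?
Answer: $\frac{86535}{1969} \approx 43.949$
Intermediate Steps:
$k = -5964$ ($k = 84 \left(-71\right) = -5964$)
$Q = \frac{101}{5907}$ ($Q = \frac{-123 + 22}{-5964 + 57} = - \frac{101}{-5907} = \left(-101\right) \left(- \frac{1}{5907}\right) = \frac{101}{5907} \approx 0.017098$)
$l = - \frac{101}{1969}$ ($l = \frac{101}{5907} \left(-3\right) = - \frac{101}{1969} \approx -0.051295$)
$l + E{\left(38,44 \right)} = - \frac{101}{1969} + 44 = \frac{86535}{1969}$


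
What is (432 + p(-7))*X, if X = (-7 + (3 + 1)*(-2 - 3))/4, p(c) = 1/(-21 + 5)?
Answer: -186597/64 ≈ -2915.6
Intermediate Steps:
p(c) = -1/16 (p(c) = 1/(-16) = -1/16)
X = -27/4 (X = (-7 + 4*(-5))/4 = (-7 - 20)/4 = (¼)*(-27) = -27/4 ≈ -6.7500)
(432 + p(-7))*X = (432 - 1/16)*(-27/4) = (6911/16)*(-27/4) = -186597/64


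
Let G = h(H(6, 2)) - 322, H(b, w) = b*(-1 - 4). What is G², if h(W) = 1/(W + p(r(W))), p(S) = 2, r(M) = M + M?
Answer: 81306289/784 ≈ 1.0371e+5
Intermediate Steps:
r(M) = 2*M
H(b, w) = -5*b (H(b, w) = b*(-5) = -5*b)
h(W) = 1/(2 + W) (h(W) = 1/(W + 2) = 1/(2 + W))
G = -9017/28 (G = 1/(2 - 5*6) - 322 = 1/(2 - 30) - 322 = 1/(-28) - 322 = -1/28 - 322 = -9017/28 ≈ -322.04)
G² = (-9017/28)² = 81306289/784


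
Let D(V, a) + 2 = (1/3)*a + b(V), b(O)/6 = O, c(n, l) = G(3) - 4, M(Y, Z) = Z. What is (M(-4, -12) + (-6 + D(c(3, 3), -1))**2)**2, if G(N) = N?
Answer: 3031081/81 ≈ 37421.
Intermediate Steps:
c(n, l) = -1 (c(n, l) = 3 - 4 = -1)
b(O) = 6*O
D(V, a) = -2 + 6*V + a/3 (D(V, a) = -2 + ((1/3)*a + 6*V) = -2 + ((1*(1/3))*a + 6*V) = -2 + (a/3 + 6*V) = -2 + (6*V + a/3) = -2 + 6*V + a/3)
(M(-4, -12) + (-6 + D(c(3, 3), -1))**2)**2 = (-12 + (-6 + (-2 + 6*(-1) + (1/3)*(-1)))**2)**2 = (-12 + (-6 + (-2 - 6 - 1/3))**2)**2 = (-12 + (-6 - 25/3)**2)**2 = (-12 + (-43/3)**2)**2 = (-12 + 1849/9)**2 = (1741/9)**2 = 3031081/81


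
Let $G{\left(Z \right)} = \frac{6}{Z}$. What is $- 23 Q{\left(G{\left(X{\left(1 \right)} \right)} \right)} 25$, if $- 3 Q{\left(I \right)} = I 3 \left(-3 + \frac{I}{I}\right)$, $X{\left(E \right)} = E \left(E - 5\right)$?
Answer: $1725$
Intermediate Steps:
$X{\left(E \right)} = E \left(-5 + E\right)$
$Q{\left(I \right)} = 2 I$ ($Q{\left(I \right)} = - \frac{I 3 \left(-3 + \frac{I}{I}\right)}{3} = - \frac{3 I \left(-3 + 1\right)}{3} = - \frac{3 I \left(-2\right)}{3} = - \frac{\left(-6\right) I}{3} = 2 I$)
$- 23 Q{\left(G{\left(X{\left(1 \right)} \right)} \right)} 25 = - 23 \cdot 2 \frac{6}{1 \left(-5 + 1\right)} 25 = - 23 \cdot 2 \frac{6}{1 \left(-4\right)} 25 = - 23 \cdot 2 \frac{6}{-4} \cdot 25 = - 23 \cdot 2 \cdot 6 \left(- \frac{1}{4}\right) 25 = - 23 \cdot 2 \left(- \frac{3}{2}\right) 25 = \left(-23\right) \left(-3\right) 25 = 69 \cdot 25 = 1725$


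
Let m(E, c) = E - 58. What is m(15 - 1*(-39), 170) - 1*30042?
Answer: -30046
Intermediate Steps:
m(E, c) = -58 + E
m(15 - 1*(-39), 170) - 1*30042 = (-58 + (15 - 1*(-39))) - 1*30042 = (-58 + (15 + 39)) - 30042 = (-58 + 54) - 30042 = -4 - 30042 = -30046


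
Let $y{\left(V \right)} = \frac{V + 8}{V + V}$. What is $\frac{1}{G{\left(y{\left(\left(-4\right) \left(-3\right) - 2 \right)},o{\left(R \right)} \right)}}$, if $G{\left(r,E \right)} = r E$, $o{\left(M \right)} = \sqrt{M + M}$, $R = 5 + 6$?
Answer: $\frac{5 \sqrt{22}}{99} \approx 0.23689$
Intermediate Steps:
$R = 11$
$y{\left(V \right)} = \frac{8 + V}{2 V}$
$o{\left(M \right)} = \sqrt{2} \sqrt{M}$ ($o{\left(M \right)} = \sqrt{2 M} = \sqrt{2} \sqrt{M}$)
$G{\left(r,E \right)} = E r$
$\frac{1}{G{\left(y{\left(\left(-4\right) \left(-3\right) - 2 \right)},o{\left(R \right)} \right)}} = \frac{1}{\sqrt{2} \sqrt{11} \frac{8 - -10}{2 \left(\left(-4\right) \left(-3\right) - 2\right)}} = \frac{1}{\sqrt{22} \frac{8 + \left(12 - 2\right)}{2 \left(12 - 2\right)}} = \frac{1}{\sqrt{22} \frac{8 + 10}{2 \cdot 10}} = \frac{1}{\sqrt{22} \cdot \frac{1}{2} \cdot \frac{1}{10} \cdot 18} = \frac{1}{\sqrt{22} \cdot \frac{9}{10}} = \frac{1}{\frac{9}{10} \sqrt{22}} = \frac{5 \sqrt{22}}{99}$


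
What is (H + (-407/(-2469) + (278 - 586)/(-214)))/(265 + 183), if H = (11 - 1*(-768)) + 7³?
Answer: 296837101/118353984 ≈ 2.5080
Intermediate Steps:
H = 1122 (H = (11 + 768) + 343 = 779 + 343 = 1122)
(H + (-407/(-2469) + (278 - 586)/(-214)))/(265 + 183) = (1122 + (-407/(-2469) + (278 - 586)/(-214)))/(265 + 183) = (1122 + (-407*(-1/2469) - 308*(-1/214)))/448 = (1122 + (407/2469 + 154/107))*(1/448) = (1122 + 423775/264183)*(1/448) = (296837101/264183)*(1/448) = 296837101/118353984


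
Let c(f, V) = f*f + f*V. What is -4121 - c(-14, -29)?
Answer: -4723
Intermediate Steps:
c(f, V) = f**2 + V*f
-4121 - c(-14, -29) = -4121 - (-14)*(-29 - 14) = -4121 - (-14)*(-43) = -4121 - 1*602 = -4121 - 602 = -4723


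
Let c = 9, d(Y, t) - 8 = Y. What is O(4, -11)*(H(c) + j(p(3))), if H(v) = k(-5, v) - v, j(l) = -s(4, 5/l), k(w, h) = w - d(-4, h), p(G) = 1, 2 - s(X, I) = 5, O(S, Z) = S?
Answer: -60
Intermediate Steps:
s(X, I) = -3 (s(X, I) = 2 - 1*5 = 2 - 5 = -3)
d(Y, t) = 8 + Y
k(w, h) = -4 + w (k(w, h) = w - (8 - 4) = w - 1*4 = w - 4 = -4 + w)
j(l) = 3 (j(l) = -1*(-3) = 3)
H(v) = -9 - v (H(v) = (-4 - 5) - v = -9 - v)
O(4, -11)*(H(c) + j(p(3))) = 4*((-9 - 1*9) + 3) = 4*((-9 - 9) + 3) = 4*(-18 + 3) = 4*(-15) = -60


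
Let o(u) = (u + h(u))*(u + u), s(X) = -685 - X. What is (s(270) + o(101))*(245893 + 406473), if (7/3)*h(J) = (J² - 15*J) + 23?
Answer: 3531767960578/7 ≈ 5.0454e+11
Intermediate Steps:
h(J) = 69/7 - 45*J/7 + 3*J²/7 (h(J) = 3*((J² - 15*J) + 23)/7 = 3*(23 + J² - 15*J)/7 = 69/7 - 45*J/7 + 3*J²/7)
o(u) = 2*u*(69/7 - 38*u/7 + 3*u²/7) (o(u) = (u + (69/7 - 45*u/7 + 3*u²/7))*(u + u) = (69/7 - 38*u/7 + 3*u²/7)*(2*u) = 2*u*(69/7 - 38*u/7 + 3*u²/7))
(s(270) + o(101))*(245893 + 406473) = ((-685 - 1*270) + (2/7)*101*(69 - 38*101 + 3*101²))*(245893 + 406473) = ((-685 - 270) + (2/7)*101*(69 - 3838 + 3*10201))*652366 = (-955 + (2/7)*101*(69 - 3838 + 30603))*652366 = (-955 + (2/7)*101*26834)*652366 = (-955 + 5420468/7)*652366 = (5413783/7)*652366 = 3531767960578/7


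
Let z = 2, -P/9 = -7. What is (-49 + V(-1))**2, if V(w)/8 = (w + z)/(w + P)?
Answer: 2295225/961 ≈ 2388.4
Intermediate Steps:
P = 63 (P = -9*(-7) = 63)
V(w) = 8*(2 + w)/(63 + w) (V(w) = 8*((w + 2)/(w + 63)) = 8*((2 + w)/(63 + w)) = 8*(2 + w)/(63 + w))
(-49 + V(-1))**2 = (-49 + 8*(2 - 1)/(63 - 1))**2 = (-49 + 8*1/62)**2 = (-49 + 8*(1/62)*1)**2 = (-49 + 4/31)**2 = (-1515/31)**2 = 2295225/961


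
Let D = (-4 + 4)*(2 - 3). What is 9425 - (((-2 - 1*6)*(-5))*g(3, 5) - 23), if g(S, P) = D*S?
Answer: 9448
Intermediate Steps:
D = 0 (D = 0*(-1) = 0)
g(S, P) = 0 (g(S, P) = 0*S = 0)
9425 - (((-2 - 1*6)*(-5))*g(3, 5) - 23) = 9425 - (((-2 - 1*6)*(-5))*0 - 23) = 9425 - (((-2 - 6)*(-5))*0 - 23) = 9425 - (-8*(-5)*0 - 23) = 9425 - (40*0 - 23) = 9425 - (0 - 23) = 9425 - 1*(-23) = 9425 + 23 = 9448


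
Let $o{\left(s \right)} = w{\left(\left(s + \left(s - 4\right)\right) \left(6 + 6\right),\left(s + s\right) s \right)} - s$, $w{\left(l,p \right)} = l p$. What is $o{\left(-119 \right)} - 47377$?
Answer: $-82294346$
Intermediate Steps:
$o{\left(s \right)} = - s + 2 s^{2} \left(-48 + 24 s\right)$ ($o{\left(s \right)} = \left(s + \left(s - 4\right)\right) \left(6 + 6\right) \left(s + s\right) s - s = \left(s + \left(s - 4\right)\right) 12 \cdot 2 s s - s = \left(s + \left(-4 + s\right)\right) 12 \cdot 2 s^{2} - s = \left(-4 + 2 s\right) 12 \cdot 2 s^{2} - s = \left(-48 + 24 s\right) 2 s^{2} - s = 2 s^{2} \left(-48 + 24 s\right) - s = - s + 2 s^{2} \left(-48 + 24 s\right)$)
$o{\left(-119 \right)} - 47377 = - 119 \left(-1 + 48 \left(-119\right) \left(-2 - 119\right)\right) - 47377 = - 119 \left(-1 + 48 \left(-119\right) \left(-121\right)\right) - 47377 = - 119 \left(-1 + 691152\right) - 47377 = \left(-119\right) 691151 - 47377 = -82246969 - 47377 = -82294346$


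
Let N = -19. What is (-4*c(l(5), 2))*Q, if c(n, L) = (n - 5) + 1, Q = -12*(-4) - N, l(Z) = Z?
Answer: -268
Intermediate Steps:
Q = 67 (Q = -12*(-4) - 1*(-19) = 48 + 19 = 67)
c(n, L) = -4 + n (c(n, L) = (-5 + n) + 1 = -4 + n)
(-4*c(l(5), 2))*Q = -4*(-4 + 5)*67 = -4*1*67 = -4*67 = -268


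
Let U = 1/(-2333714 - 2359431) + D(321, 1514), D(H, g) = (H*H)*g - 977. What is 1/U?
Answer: 4693145/732145154670064 ≈ 6.4101e-9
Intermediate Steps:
D(H, g) = -977 + g*H² (D(H, g) = H²*g - 977 = g*H² - 977 = -977 + g*H²)
U = 732145154670064/4693145 (U = 1/(-2333714 - 2359431) + (-977 + 1514*321²) = 1/(-4693145) + (-977 + 1514*103041) = -1/4693145 + (-977 + 156004074) = -1/4693145 + 156003097 = 732145154670064/4693145 ≈ 1.5600e+8)
1/U = 1/(732145154670064/4693145) = 4693145/732145154670064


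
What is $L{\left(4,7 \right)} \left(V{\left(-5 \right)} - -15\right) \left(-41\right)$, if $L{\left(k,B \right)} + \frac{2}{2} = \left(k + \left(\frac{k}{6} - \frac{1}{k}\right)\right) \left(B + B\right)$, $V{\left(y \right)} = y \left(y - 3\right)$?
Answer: $- \frac{823075}{6} \approx -1.3718 \cdot 10^{5}$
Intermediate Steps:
$V{\left(y \right)} = y \left(-3 + y\right)$
$L{\left(k,B \right)} = -1 + 2 B \left(- \frac{1}{k} + \frac{7 k}{6}\right)$ ($L{\left(k,B \right)} = -1 + \left(k + \left(\frac{k}{6} - \frac{1}{k}\right)\right) \left(B + B\right) = -1 + \left(k + \left(k \frac{1}{6} - \frac{1}{k}\right)\right) 2 B = -1 + \left(k + \left(\frac{k}{6} - \frac{1}{k}\right)\right) 2 B = -1 + \left(k + \left(- \frac{1}{k} + \frac{k}{6}\right)\right) 2 B = -1 + \left(- \frac{1}{k} + \frac{7 k}{6}\right) 2 B = -1 + 2 B \left(- \frac{1}{k} + \frac{7 k}{6}\right)$)
$L{\left(4,7 \right)} \left(V{\left(-5 \right)} - -15\right) \left(-41\right) = \left(-1 - \frac{14}{4} + \frac{7}{3} \cdot 7 \cdot 4\right) \left(- 5 \left(-3 - 5\right) - -15\right) \left(-41\right) = \left(-1 - 14 \cdot \frac{1}{4} + \frac{196}{3}\right) \left(\left(-5\right) \left(-8\right) + 15\right) \left(-41\right) = \left(-1 - \frac{7}{2} + \frac{196}{3}\right) \left(40 + 15\right) \left(-41\right) = \frac{365}{6} \cdot 55 \left(-41\right) = \frac{20075}{6} \left(-41\right) = - \frac{823075}{6}$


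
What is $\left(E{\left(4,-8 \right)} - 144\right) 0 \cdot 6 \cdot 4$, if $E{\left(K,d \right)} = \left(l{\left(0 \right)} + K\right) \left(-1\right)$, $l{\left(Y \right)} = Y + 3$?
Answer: $0$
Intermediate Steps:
$l{\left(Y \right)} = 3 + Y$
$E{\left(K,d \right)} = -3 - K$ ($E{\left(K,d \right)} = \left(\left(3 + 0\right) + K\right) \left(-1\right) = \left(3 + K\right) \left(-1\right) = -3 - K$)
$\left(E{\left(4,-8 \right)} - 144\right) 0 \cdot 6 \cdot 4 = \left(\left(-3 - 4\right) - 144\right) 0 \cdot 6 \cdot 4 = \left(\left(-3 - 4\right) - 144\right) 0 \cdot 4 = \left(-7 - 144\right) 0 = \left(-151\right) 0 = 0$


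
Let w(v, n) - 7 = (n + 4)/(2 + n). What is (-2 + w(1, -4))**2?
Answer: 25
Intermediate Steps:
w(v, n) = 7 + (4 + n)/(2 + n) (w(v, n) = 7 + (n + 4)/(2 + n) = 7 + (4 + n)/(2 + n))
(-2 + w(1, -4))**2 = (-2 + 2*(9 + 4*(-4))/(2 - 4))**2 = (-2 + 2*(9 - 16)/(-2))**2 = (-2 + 2*(-1/2)*(-7))**2 = (-2 + 7)**2 = 5**2 = 25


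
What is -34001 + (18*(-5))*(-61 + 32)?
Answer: -31391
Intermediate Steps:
-34001 + (18*(-5))*(-61 + 32) = -34001 - 90*(-29) = -34001 + 2610 = -31391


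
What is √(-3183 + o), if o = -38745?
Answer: 2*I*√10482 ≈ 204.76*I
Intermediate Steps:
√(-3183 + o) = √(-3183 - 38745) = √(-41928) = 2*I*√10482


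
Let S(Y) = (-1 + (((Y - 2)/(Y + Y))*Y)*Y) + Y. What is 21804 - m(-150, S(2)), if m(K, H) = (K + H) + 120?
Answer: 21833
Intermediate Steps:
S(Y) = -1 + Y + Y*(-1 + Y/2) (S(Y) = (-1 + (((-2 + Y)/((2*Y)))*Y)*Y) + Y = (-1 + (((-2 + Y)*(1/(2*Y)))*Y)*Y) + Y = (-1 + (((-2 + Y)/(2*Y))*Y)*Y) + Y = (-1 + (-1 + Y/2)*Y) + Y = (-1 + Y*(-1 + Y/2)) + Y = -1 + Y + Y*(-1 + Y/2))
m(K, H) = 120 + H + K (m(K, H) = (H + K) + 120 = 120 + H + K)
21804 - m(-150, S(2)) = 21804 - (120 + (-1 + (½)*2²) - 150) = 21804 - (120 + (-1 + (½)*4) - 150) = 21804 - (120 + (-1 + 2) - 150) = 21804 - (120 + 1 - 150) = 21804 - 1*(-29) = 21804 + 29 = 21833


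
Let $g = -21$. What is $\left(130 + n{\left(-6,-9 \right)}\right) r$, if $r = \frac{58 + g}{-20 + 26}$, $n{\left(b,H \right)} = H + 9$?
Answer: $\frac{2405}{3} \approx 801.67$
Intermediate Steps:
$n{\left(b,H \right)} = 9 + H$
$r = \frac{37}{6}$ ($r = \frac{58 - 21}{-20 + 26} = \frac{37}{6} \approx 6.1667$)
$\left(130 + n{\left(-6,-9 \right)}\right) r = \left(130 + \left(9 - 9\right)\right) \frac{37}{6} = \left(130 + 0\right) \frac{37}{6} = 130 \cdot \frac{37}{6} = \frac{2405}{3}$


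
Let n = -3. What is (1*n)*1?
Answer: -3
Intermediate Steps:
(1*n)*1 = (1*(-3))*1 = -3*1 = -3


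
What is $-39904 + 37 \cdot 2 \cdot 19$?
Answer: $-38498$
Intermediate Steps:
$-39904 + 37 \cdot 2 \cdot 19 = -39904 + 74 \cdot 19 = -39904 + 1406 = -38498$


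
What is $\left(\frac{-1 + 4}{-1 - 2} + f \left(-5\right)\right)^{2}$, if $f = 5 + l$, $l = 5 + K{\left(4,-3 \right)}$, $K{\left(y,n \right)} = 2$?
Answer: $3721$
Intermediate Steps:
$l = 7$ ($l = 5 + 2 = 7$)
$f = 12$ ($f = 5 + 7 = 12$)
$\left(\frac{-1 + 4}{-1 - 2} + f \left(-5\right)\right)^{2} = \left(\frac{-1 + 4}{-1 - 2} + 12 \left(-5\right)\right)^{2} = \left(\frac{3}{-3} - 60\right)^{2} = \left(3 \left(- \frac{1}{3}\right) - 60\right)^{2} = \left(-1 - 60\right)^{2} = \left(-61\right)^{2} = 3721$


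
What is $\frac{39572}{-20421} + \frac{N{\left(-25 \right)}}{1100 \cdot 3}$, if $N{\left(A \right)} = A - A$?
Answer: $- \frac{39572}{20421} \approx -1.9378$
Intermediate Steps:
$N{\left(A \right)} = 0$
$\frac{39572}{-20421} + \frac{N{\left(-25 \right)}}{1100 \cdot 3} = \frac{39572}{-20421} + \frac{0}{1100 \cdot 3} = 39572 \left(- \frac{1}{20421}\right) + \frac{0}{3300} = - \frac{39572}{20421} + 0 \cdot \frac{1}{3300} = - \frac{39572}{20421} + 0 = - \frac{39572}{20421}$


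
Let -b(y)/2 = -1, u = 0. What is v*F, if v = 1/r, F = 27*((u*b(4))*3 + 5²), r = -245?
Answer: -135/49 ≈ -2.7551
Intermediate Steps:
b(y) = 2 (b(y) = -2*(-1) = 2)
F = 675 (F = 27*((0*2)*3 + 5²) = 27*(0*3 + 25) = 27*(0 + 25) = 27*25 = 675)
v = -1/245 (v = 1/(-245) = -1/245 ≈ -0.0040816)
v*F = -1/245*675 = -135/49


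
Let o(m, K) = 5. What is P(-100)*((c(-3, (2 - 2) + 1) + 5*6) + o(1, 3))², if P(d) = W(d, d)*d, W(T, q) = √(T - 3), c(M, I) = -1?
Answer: -115600*I*√103 ≈ -1.1732e+6*I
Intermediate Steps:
W(T, q) = √(-3 + T)
P(d) = d*√(-3 + d) (P(d) = √(-3 + d)*d = d*√(-3 + d))
P(-100)*((c(-3, (2 - 2) + 1) + 5*6) + o(1, 3))² = (-100*√(-3 - 100))*((-1 + 5*6) + 5)² = (-100*I*√103)*((-1 + 30) + 5)² = (-100*I*√103)*(29 + 5)² = -100*I*√103*34² = -100*I*√103*1156 = -115600*I*√103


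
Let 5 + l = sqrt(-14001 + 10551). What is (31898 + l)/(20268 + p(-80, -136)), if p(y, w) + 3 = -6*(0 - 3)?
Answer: 10631/6761 + 5*I*sqrt(138)/20283 ≈ 1.5724 + 0.0028959*I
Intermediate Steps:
p(y, w) = 15 (p(y, w) = -3 - 6*(0 - 3) = -3 - 6*(-3) = -3 + 18 = 15)
l = -5 + 5*I*sqrt(138) (l = -5 + sqrt(-14001 + 10551) = -5 + sqrt(-3450) = -5 + 5*I*sqrt(138) ≈ -5.0 + 58.737*I)
(31898 + l)/(20268 + p(-80, -136)) = (31898 + (-5 + 5*I*sqrt(138)))/(20268 + 15) = (31893 + 5*I*sqrt(138))/20283 = (31893 + 5*I*sqrt(138))*(1/20283) = 10631/6761 + 5*I*sqrt(138)/20283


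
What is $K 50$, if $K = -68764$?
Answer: $-3438200$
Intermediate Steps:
$K 50 = \left(-68764\right) 50 = -3438200$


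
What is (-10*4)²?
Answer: 1600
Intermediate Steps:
(-10*4)² = (-40)² = 1600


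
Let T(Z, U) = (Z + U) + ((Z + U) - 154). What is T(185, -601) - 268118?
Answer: -269104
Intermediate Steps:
T(Z, U) = -154 + 2*U + 2*Z (T(Z, U) = (U + Z) + ((U + Z) - 154) = (U + Z) + (-154 + U + Z) = -154 + 2*U + 2*Z)
T(185, -601) - 268118 = (-154 + 2*(-601) + 2*185) - 268118 = (-154 - 1202 + 370) - 268118 = -986 - 268118 = -269104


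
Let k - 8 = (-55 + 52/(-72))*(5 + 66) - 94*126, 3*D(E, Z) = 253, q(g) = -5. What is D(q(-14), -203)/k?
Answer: -1518/284261 ≈ -0.0053402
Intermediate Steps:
D(E, Z) = 253/3 (D(E, Z) = (1/3)*253 = 253/3)
k = -284261/18 (k = 8 + ((-55 + 52/(-72))*(5 + 66) - 94*126) = 8 + ((-55 + 52*(-1/72))*71 - 11844) = 8 + ((-55 - 13/18)*71 - 11844) = 8 + (-1003/18*71 - 11844) = 8 + (-71213/18 - 11844) = 8 - 284405/18 = -284261/18 ≈ -15792.)
D(q(-14), -203)/k = 253/(3*(-284261/18)) = (253/3)*(-18/284261) = -1518/284261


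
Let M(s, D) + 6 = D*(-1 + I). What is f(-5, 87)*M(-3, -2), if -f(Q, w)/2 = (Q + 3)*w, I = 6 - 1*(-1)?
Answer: -6264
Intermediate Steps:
I = 7 (I = 6 + 1 = 7)
M(s, D) = -6 + 6*D (M(s, D) = -6 + D*(-1 + 7) = -6 + D*6 = -6 + 6*D)
f(Q, w) = -2*w*(3 + Q) (f(Q, w) = -2*(Q + 3)*w = -2*(3 + Q)*w = -2*w*(3 + Q))
f(-5, 87)*M(-3, -2) = (-2*87*(3 - 5))*(-6 + 6*(-2)) = (-2*87*(-2))*(-6 - 12) = 348*(-18) = -6264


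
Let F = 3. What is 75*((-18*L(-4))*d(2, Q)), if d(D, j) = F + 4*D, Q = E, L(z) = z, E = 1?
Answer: 59400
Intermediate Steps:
Q = 1
d(D, j) = 3 + 4*D
75*((-18*L(-4))*d(2, Q)) = 75*((-18*(-4))*(3 + 4*2)) = 75*(72*(3 + 8)) = 75*(72*11) = 75*792 = 59400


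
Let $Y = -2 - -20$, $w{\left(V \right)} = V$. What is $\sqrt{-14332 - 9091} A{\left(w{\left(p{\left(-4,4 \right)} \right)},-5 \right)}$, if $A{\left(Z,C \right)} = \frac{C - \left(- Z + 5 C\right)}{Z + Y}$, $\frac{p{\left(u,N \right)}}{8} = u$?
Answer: $\frac{6 i \sqrt{23423}}{7} \approx 131.18 i$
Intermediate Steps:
$p{\left(u,N \right)} = 8 u$
$Y = 18$ ($Y = -2 + 20 = 18$)
$A{\left(Z,C \right)} = \frac{Z - 4 C}{18 + Z}$ ($A{\left(Z,C \right)} = \frac{C - \left(- Z + 5 C\right)}{Z + 18} = \frac{C - \left(- Z + 5 C\right)}{18 + Z} = \frac{Z - 4 C}{18 + Z}$)
$\sqrt{-14332 - 9091} A{\left(w{\left(p{\left(-4,4 \right)} \right)},-5 \right)} = \sqrt{-14332 - 9091} \frac{8 \left(-4\right) - -20}{18 + 8 \left(-4\right)} = \sqrt{-23423} \frac{-32 + 20}{18 - 32} = i \sqrt{23423} \frac{1}{-14} \left(-12\right) = i \sqrt{23423} \left(\left(- \frac{1}{14}\right) \left(-12\right)\right) = i \sqrt{23423} \cdot \frac{6}{7} = \frac{6 i \sqrt{23423}}{7}$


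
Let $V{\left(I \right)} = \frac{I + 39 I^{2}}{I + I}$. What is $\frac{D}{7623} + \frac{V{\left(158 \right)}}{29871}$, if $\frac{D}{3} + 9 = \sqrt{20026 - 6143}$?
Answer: $\frac{5040835}{50601474} + \frac{\sqrt{13883}}{2541} \approx 0.14599$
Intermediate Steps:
$D = -27 + 3 \sqrt{13883}$ ($D = -27 + 3 \sqrt{20026 - 6143} = -27 + 3 \sqrt{13883} \approx 326.48$)
$V{\left(I \right)} = \frac{I + 39 I^{2}}{2 I}$
$\frac{D}{7623} + \frac{V{\left(158 \right)}}{29871} = \frac{-27 + 3 \sqrt{13883}}{7623} + \frac{\frac{1}{2} + \frac{39}{2} \cdot 158}{29871} = \left(-27 + 3 \sqrt{13883}\right) \frac{1}{7623} + \left(\frac{1}{2} + 3081\right) \frac{1}{29871} = \left(- \frac{3}{847} + \frac{\sqrt{13883}}{2541}\right) + \frac{6163}{2} \cdot \frac{1}{29871} = \left(- \frac{3}{847} + \frac{\sqrt{13883}}{2541}\right) + \frac{6163}{59742} = \frac{5040835}{50601474} + \frac{\sqrt{13883}}{2541}$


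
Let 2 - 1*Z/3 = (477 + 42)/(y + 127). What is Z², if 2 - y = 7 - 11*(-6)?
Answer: 1490841/3136 ≈ 475.40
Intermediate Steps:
y = -71 (y = 2 - (7 - 11*(-6)) = 2 - (7 + 66) = 2 - 1*73 = 2 - 73 = -71)
Z = -1221/56 (Z = 6 - 3*(477 + 42)/(-71 + 127) = 6 - 1557/56 = -1221/56 ≈ -21.804)
Z² = (-1221/56)² = 1490841/3136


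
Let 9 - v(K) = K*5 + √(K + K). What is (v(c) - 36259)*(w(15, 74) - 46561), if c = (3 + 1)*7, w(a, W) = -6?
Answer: 1694573130 + 93134*√14 ≈ 1.6949e+9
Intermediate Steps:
c = 28 (c = 4*7 = 28)
v(K) = 9 - 5*K - √2*√K (v(K) = 9 - (K*5 + √(K + K)) = 9 - (5*K + √(2*K)) = 9 - (5*K + √2*√K) = 9 + (-5*K - √2*√K) = 9 - 5*K - √2*√K)
(v(c) - 36259)*(w(15, 74) - 46561) = ((9 - 5*28 - √2*√28) - 36259)*(-6 - 46561) = ((9 - 140 - √2*2*√7) - 36259)*(-46567) = ((9 - 140 - 2*√14) - 36259)*(-46567) = ((-131 - 2*√14) - 36259)*(-46567) = (-36390 - 2*√14)*(-46567) = 1694573130 + 93134*√14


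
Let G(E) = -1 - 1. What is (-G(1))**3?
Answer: 8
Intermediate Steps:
G(E) = -2
(-G(1))**3 = (-1*(-2))**3 = 2**3 = 8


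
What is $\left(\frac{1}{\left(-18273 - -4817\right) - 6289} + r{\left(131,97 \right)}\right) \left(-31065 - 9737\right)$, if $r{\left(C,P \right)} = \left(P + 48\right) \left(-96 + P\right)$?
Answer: $- \frac{116817105248}{19745} \approx -5.9163 \cdot 10^{6}$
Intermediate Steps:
$r{\left(C,P \right)} = \left(-96 + P\right) \left(48 + P\right)$ ($r{\left(C,P \right)} = \left(48 + P\right) \left(-96 + P\right) = \left(-96 + P\right) \left(48 + P\right)$)
$\left(\frac{1}{\left(-18273 - -4817\right) - 6289} + r{\left(131,97 \right)}\right) \left(-31065 - 9737\right) = \left(\frac{1}{\left(-18273 - -4817\right) - 6289} - \left(9264 - 9409\right)\right) \left(-31065 - 9737\right) = \left(\frac{1}{\left(-18273 + 4817\right) - 6289} - -145\right) \left(-40802\right) = \left(\frac{1}{-13456 - 6289} + 145\right) \left(-40802\right) = \left(\frac{1}{-19745} + 145\right) \left(-40802\right) = \left(- \frac{1}{19745} + 145\right) \left(-40802\right) = \frac{2863024}{19745} \left(-40802\right) = - \frac{116817105248}{19745}$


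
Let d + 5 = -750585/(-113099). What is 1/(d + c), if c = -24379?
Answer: -113099/2757055431 ≈ -4.1022e-5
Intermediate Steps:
d = 185090/113099 (d = -5 - 750585/(-113099) = -5 - 750585*(-1/113099) = -5 + 750585/113099 = 185090/113099 ≈ 1.6365)
1/(d + c) = 1/(185090/113099 - 24379) = 1/(-2757055431/113099) = -113099/2757055431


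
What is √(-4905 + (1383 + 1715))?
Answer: I*√1807 ≈ 42.509*I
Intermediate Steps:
√(-4905 + (1383 + 1715)) = √(-4905 + 3098) = √(-1807) = I*√1807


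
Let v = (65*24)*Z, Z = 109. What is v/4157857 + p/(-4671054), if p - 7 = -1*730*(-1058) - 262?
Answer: -2415952999685/19421574571278 ≈ -0.12440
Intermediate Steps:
v = 170040 (v = (65*24)*109 = 1560*109 = 170040)
p = 772085 (p = 7 + (-1*730*(-1058) - 262) = 7 + (-730*(-1058) - 262) = 7 + (772340 - 262) = 7 + 772078 = 772085)
v/4157857 + p/(-4671054) = 170040/4157857 + 772085/(-4671054) = 170040*(1/4157857) + 772085*(-1/4671054) = 170040/4157857 - 772085/4671054 = -2415952999685/19421574571278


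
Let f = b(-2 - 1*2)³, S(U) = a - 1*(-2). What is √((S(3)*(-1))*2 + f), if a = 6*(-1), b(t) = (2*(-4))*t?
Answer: 2*√8194 ≈ 181.04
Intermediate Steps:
b(t) = -8*t
a = -6
S(U) = -4 (S(U) = -6 - 1*(-2) = -6 + 2 = -4)
f = 32768 (f = (-8*(-2 - 1*2))³ = (-8*(-2 - 2))³ = (-8*(-4))³ = 32³ = 32768)
√((S(3)*(-1))*2 + f) = √(-4*(-1)*2 + 32768) = √(4*2 + 32768) = √(8 + 32768) = √32776 = 2*√8194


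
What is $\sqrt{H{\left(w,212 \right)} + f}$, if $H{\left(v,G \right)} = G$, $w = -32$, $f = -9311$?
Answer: $3 i \sqrt{1011} \approx 95.389 i$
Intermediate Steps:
$\sqrt{H{\left(w,212 \right)} + f} = \sqrt{212 - 9311} = \sqrt{-9099} = 3 i \sqrt{1011}$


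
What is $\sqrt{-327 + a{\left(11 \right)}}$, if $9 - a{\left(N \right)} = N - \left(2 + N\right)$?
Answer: $2 i \sqrt{79} \approx 17.776 i$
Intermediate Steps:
$a{\left(N \right)} = 11$ ($a{\left(N \right)} = 9 - \left(N - \left(2 + N\right)\right) = 9 - -2 = 9 + 2 = 11$)
$\sqrt{-327 + a{\left(11 \right)}} = \sqrt{-327 + 11} = \sqrt{-316} = 2 i \sqrt{79}$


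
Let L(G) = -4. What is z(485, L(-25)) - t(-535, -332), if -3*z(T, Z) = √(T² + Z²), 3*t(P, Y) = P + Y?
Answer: 289 - √235241/3 ≈ 127.33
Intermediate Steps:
t(P, Y) = P/3 + Y/3 (t(P, Y) = (P + Y)/3 = P/3 + Y/3)
z(T, Z) = -√(T² + Z²)/3
z(485, L(-25)) - t(-535, -332) = -√(485² + (-4)²)/3 - ((⅓)*(-535) + (⅓)*(-332)) = -√(235225 + 16)/3 - (-535/3 - 332/3) = -√235241/3 - 1*(-289) = -√235241/3 + 289 = 289 - √235241/3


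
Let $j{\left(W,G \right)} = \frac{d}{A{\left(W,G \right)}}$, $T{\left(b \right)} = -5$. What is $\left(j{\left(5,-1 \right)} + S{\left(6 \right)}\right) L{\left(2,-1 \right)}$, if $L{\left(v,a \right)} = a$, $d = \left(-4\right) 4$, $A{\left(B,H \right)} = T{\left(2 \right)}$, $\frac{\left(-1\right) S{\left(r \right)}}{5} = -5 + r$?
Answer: $\frac{9}{5} \approx 1.8$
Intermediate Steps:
$S{\left(r \right)} = 25 - 5 r$ ($S{\left(r \right)} = - 5 \left(-5 + r\right) = 25 - 5 r$)
$A{\left(B,H \right)} = -5$
$d = -16$
$j{\left(W,G \right)} = \frac{16}{5}$ ($j{\left(W,G \right)} = - \frac{16}{-5} = \left(-16\right) \left(- \frac{1}{5}\right) = \frac{16}{5}$)
$\left(j{\left(5,-1 \right)} + S{\left(6 \right)}\right) L{\left(2,-1 \right)} = \left(\frac{16}{5} + \left(25 - 30\right)\right) \left(-1\right) = \left(\frac{16}{5} - 5\right) \left(-1\right) = \left(- \frac{9}{5}\right) \left(-1\right) = \frac{9}{5}$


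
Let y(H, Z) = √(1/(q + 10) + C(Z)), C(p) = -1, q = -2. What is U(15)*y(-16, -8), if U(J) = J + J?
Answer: 15*I*√14/2 ≈ 28.062*I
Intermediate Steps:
U(J) = 2*J
y(H, Z) = I*√14/4 (y(H, Z) = √(1/(-2 + 10) - 1) = √(1/8 - 1) = √(⅛ - 1) = √(-7/8) = I*√14/4)
U(15)*y(-16, -8) = (2*15)*(I*√14/4) = 30*(I*√14/4) = 15*I*√14/2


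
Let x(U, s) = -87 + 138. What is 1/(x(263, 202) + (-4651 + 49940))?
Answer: 1/45340 ≈ 2.2056e-5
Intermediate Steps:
x(U, s) = 51
1/(x(263, 202) + (-4651 + 49940)) = 1/(51 + (-4651 + 49940)) = 1/(51 + 45289) = 1/45340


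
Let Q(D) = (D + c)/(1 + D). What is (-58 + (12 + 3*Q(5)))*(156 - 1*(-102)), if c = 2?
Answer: -10965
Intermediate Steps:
Q(D) = (2 + D)/(1 + D) (Q(D) = (D + 2)/(1 + D) = (2 + D)/(1 + D))
(-58 + (12 + 3*Q(5)))*(156 - 1*(-102)) = (-58 + (12 + 3*((2 + 5)/(1 + 5))))*(156 - 1*(-102)) = (-58 + (12 + 3*(7/6)))*(156 + 102) = (-58 + (12 + 3*((1/6)*7)))*258 = (-58 + (12 + 3*(7/6)))*258 = (-58 + (12 + 7/2))*258 = (-58 + 31/2)*258 = -85/2*258 = -10965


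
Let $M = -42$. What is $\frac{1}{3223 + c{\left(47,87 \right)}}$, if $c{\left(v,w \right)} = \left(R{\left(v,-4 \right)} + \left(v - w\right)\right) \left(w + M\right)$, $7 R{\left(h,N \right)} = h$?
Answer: $\frac{7}{12076} \approx 0.00057966$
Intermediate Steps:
$R{\left(h,N \right)} = \frac{h}{7}$
$c{\left(v,w \right)} = \left(-42 + w\right) \left(- w + \frac{8 v}{7}\right)$ ($c{\left(v,w \right)} = \left(\frac{v}{7} + \left(v - w\right)\right) \left(w - 42\right) = \left(- w + \frac{8 v}{7}\right) \left(-42 + w\right) = \left(-42 + w\right) \left(- w + \frac{8 v}{7}\right)$)
$\frac{1}{3223 + c{\left(47,87 \right)}} = \frac{1}{3223 + \left(- 87^{2} - 2256 + 42 \cdot 87 + \frac{8}{7} \cdot 47 \cdot 87\right)} = \frac{1}{3223 + \left(\left(-1\right) 7569 - 2256 + 3654 + \frac{32712}{7}\right)} = \frac{1}{3223 + \left(-7569 - 2256 + 3654 + \frac{32712}{7}\right)} = \frac{1}{3223 - \frac{10485}{7}} = \frac{1}{\frac{12076}{7}} = \frac{7}{12076}$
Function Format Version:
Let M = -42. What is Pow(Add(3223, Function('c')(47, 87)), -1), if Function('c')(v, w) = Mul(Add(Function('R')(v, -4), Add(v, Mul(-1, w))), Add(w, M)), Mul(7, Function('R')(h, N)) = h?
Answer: Rational(7, 12076) ≈ 0.00057966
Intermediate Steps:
Function('R')(h, N) = Mul(Rational(1, 7), h)
Function('c')(v, w) = Mul(Add(-42, w), Add(Mul(-1, w), Mul(Rational(8, 7), v))) (Function('c')(v, w) = Mul(Add(Mul(Rational(1, 7), v), Add(v, Mul(-1, w))), Add(w, -42)) = Mul(Add(Mul(-1, w), Mul(Rational(8, 7), v)), Add(-42, w)) = Mul(Add(-42, w), Add(Mul(-1, w), Mul(Rational(8, 7), v))))
Pow(Add(3223, Function('c')(47, 87)), -1) = Pow(Add(3223, Add(Mul(-1, Pow(87, 2)), Mul(-48, 47), Mul(42, 87), Mul(Rational(8, 7), 47, 87))), -1) = Pow(Add(3223, Add(Mul(-1, 7569), -2256, 3654, Rational(32712, 7))), -1) = Pow(Add(3223, Add(-7569, -2256, 3654, Rational(32712, 7))), -1) = Pow(Add(3223, Rational(-10485, 7)), -1) = Pow(Rational(12076, 7), -1) = Rational(7, 12076)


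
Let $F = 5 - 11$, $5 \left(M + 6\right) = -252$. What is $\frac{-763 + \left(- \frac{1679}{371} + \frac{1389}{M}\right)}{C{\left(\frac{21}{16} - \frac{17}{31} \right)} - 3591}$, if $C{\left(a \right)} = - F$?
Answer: $\frac{27625553}{125023290} \approx 0.22096$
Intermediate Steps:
$M = - \frac{282}{5}$ ($M = -6 + \frac{1}{5} \left(-252\right) = -6 - \frac{252}{5} = - \frac{282}{5} \approx -56.4$)
$F = -6$ ($F = 5 - 11 = -6$)
$C{\left(a \right)} = 6$ ($C{\left(a \right)} = \left(-1\right) \left(-6\right) = 6$)
$\frac{-763 + \left(- \frac{1679}{371} + \frac{1389}{M}\right)}{C{\left(\frac{21}{16} - \frac{17}{31} \right)} - 3591} = \frac{-763 + \left(- \frac{1679}{371} + \frac{1389}{- \frac{282}{5}}\right)}{6 - 3591} = \frac{-763 + \left(\left(-1679\right) \frac{1}{371} + 1389 \left(- \frac{5}{282}\right)\right)}{-3585} = \left(-763 - \frac{1016691}{34874}\right) \left(- \frac{1}{3585}\right) = \left(- \frac{27625553}{34874}\right) \left(- \frac{1}{3585}\right) = \frac{27625553}{125023290}$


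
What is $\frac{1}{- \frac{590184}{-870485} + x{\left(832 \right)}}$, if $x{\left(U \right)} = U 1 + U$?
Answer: $\frac{124355}{207011032} \approx 0.00060072$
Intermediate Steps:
$x{\left(U \right)} = 2 U$ ($x{\left(U \right)} = U + U = 2 U$)
$\frac{1}{- \frac{590184}{-870485} + x{\left(832 \right)}} = \frac{1}{- \frac{590184}{-870485} + 2 \cdot 832} = \frac{1}{\left(-590184\right) \left(- \frac{1}{870485}\right) + 1664} = \frac{1}{\frac{84312}{124355} + 1664} = \frac{1}{\frac{207011032}{124355}} = \frac{124355}{207011032}$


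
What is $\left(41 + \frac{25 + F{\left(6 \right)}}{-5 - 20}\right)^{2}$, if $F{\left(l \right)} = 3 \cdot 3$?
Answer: $\frac{982081}{625} \approx 1571.3$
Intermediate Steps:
$F{\left(l \right)} = 9$
$\left(41 + \frac{25 + F{\left(6 \right)}}{-5 - 20}\right)^{2} = \left(41 + \frac{25 + 9}{-5 - 20}\right)^{2} = \left(41 + \frac{34}{-25}\right)^{2} = \left(41 + 34 \left(- \frac{1}{25}\right)\right)^{2} = \left(41 - \frac{34}{25}\right)^{2} = \left(\frac{991}{25}\right)^{2} = \frac{982081}{625}$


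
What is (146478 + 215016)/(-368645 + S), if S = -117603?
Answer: -1359/1828 ≈ -0.74344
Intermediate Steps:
(146478 + 215016)/(-368645 + S) = (146478 + 215016)/(-368645 - 117603) = 361494/(-486248) = 361494*(-1/486248) = -1359/1828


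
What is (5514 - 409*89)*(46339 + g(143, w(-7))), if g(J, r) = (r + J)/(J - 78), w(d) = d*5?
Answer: -93036060841/65 ≈ -1.4313e+9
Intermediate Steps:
w(d) = 5*d
g(J, r) = (J + r)/(-78 + J)
(5514 - 409*89)*(46339 + g(143, w(-7))) = (5514 - 409*89)*(46339 + (143 + 5*(-7))/(-78 + 143)) = (5514 - 36401)*(46339 + (143 - 35)/65) = -30887*(46339 + (1/65)*108) = -30887*(46339 + 108/65) = -30887*3012143/65 = -93036060841/65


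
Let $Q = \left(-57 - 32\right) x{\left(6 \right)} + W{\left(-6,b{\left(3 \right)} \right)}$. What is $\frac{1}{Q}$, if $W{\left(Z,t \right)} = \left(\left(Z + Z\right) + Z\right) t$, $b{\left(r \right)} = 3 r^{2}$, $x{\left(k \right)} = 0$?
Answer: $- \frac{1}{486} \approx -0.0020576$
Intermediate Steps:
$W{\left(Z,t \right)} = 3 Z t$ ($W{\left(Z,t \right)} = \left(2 Z + Z\right) t = 3 Z t$)
$Q = -486$ ($Q = \left(-57 - 32\right) 0 + 3 \left(-6\right) 3 \cdot 3^{2} = \left(-57 - 32\right) 0 + 3 \left(-6\right) 3 \cdot 9 = \left(-89\right) 0 + 3 \left(-6\right) 27 = 0 - 486 = -486$)
$\frac{1}{Q} = \frac{1}{-486} = - \frac{1}{486}$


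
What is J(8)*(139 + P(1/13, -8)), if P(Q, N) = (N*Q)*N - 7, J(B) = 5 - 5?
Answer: 0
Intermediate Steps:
J(B) = 0
P(Q, N) = -7 + Q*N² (P(Q, N) = Q*N² - 7 = -7 + Q*N²)
J(8)*(139 + P(1/13, -8)) = 0*(139 + (-7 + (-8)²/13)) = 0*(139 + (-7 + (1/13)*64)) = 0*(139 + (-7 + 64/13)) = 0*(139 - 27/13) = 0*(1780/13) = 0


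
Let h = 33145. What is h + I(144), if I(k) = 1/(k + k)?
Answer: 9545761/288 ≈ 33145.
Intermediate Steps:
I(k) = 1/(2*k)
h + I(144) = 33145 + (½)/144 = 33145 + (½)*(1/144) = 33145 + 1/288 = 9545761/288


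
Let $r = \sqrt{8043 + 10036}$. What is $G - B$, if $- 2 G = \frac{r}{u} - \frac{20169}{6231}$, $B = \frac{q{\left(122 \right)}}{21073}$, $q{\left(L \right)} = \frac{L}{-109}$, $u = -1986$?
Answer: $\frac{15442948699}{9541559378} + \frac{\sqrt{18079}}{3972} \approx 1.6523$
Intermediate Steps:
$q{\left(L \right)} = - \frac{L}{109}$ ($q{\left(L \right)} = L \left(- \frac{1}{109}\right) = - \frac{L}{109}$)
$r = \sqrt{18079} \approx 134.46$
$B = - \frac{122}{2296957}$ ($B = \frac{\left(- \frac{1}{109}\right) 122}{21073} = \left(- \frac{122}{109}\right) \frac{1}{21073} = - \frac{122}{2296957} \approx -5.3114 \cdot 10^{-5}$)
$G = \frac{6723}{4154} + \frac{\sqrt{18079}}{3972}$ ($G = - \frac{\frac{\sqrt{18079}}{-1986} - \frac{20169}{6231}}{2} = - \frac{\sqrt{18079} \left(- \frac{1}{1986}\right) - \frac{6723}{2077}}{2} = - \frac{- \frac{\sqrt{18079}}{1986} - \frac{6723}{2077}}{2} = - \frac{- \frac{6723}{2077} - \frac{\sqrt{18079}}{1986}}{2} = \frac{6723}{4154} + \frac{\sqrt{18079}}{3972} \approx 1.6523$)
$G - B = \left(\frac{6723}{4154} + \frac{\sqrt{18079}}{3972}\right) - - \frac{122}{2296957} = \left(\frac{6723}{4154} + \frac{\sqrt{18079}}{3972}\right) + \frac{122}{2296957} = \frac{15442948699}{9541559378} + \frac{\sqrt{18079}}{3972}$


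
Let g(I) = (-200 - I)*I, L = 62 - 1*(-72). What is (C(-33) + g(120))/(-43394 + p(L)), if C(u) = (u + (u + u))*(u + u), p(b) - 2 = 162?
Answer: 5311/7205 ≈ 0.73713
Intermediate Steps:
L = 134 (L = 62 + 72 = 134)
p(b) = 164 (p(b) = 2 + 162 = 164)
C(u) = 6*u**2 (C(u) = (u + 2*u)*(2*u) = (3*u)*(2*u) = 6*u**2)
g(I) = I*(-200 - I)
(C(-33) + g(120))/(-43394 + p(L)) = (6*(-33)**2 - 1*120*(200 + 120))/(-43394 + 164) = (6*1089 - 1*120*320)/(-43230) = (6534 - 38400)*(-1/43230) = -31866*(-1/43230) = 5311/7205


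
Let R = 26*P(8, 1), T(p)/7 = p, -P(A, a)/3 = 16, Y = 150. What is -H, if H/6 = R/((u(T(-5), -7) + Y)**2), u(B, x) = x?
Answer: 576/1573 ≈ 0.36618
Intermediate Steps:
P(A, a) = -48 (P(A, a) = -3*16 = -48)
T(p) = 7*p
R = -1248 (R = 26*(-48) = -1248)
H = -576/1573 (H = 6*(-1248/(-7 + 150)**2) = 6*(-1248/(143**2)) = 6*(-1248/20449) = 6*(-1248*1/20449) = 6*(-96/1573) = -576/1573 ≈ -0.36618)
-H = -1*(-576/1573) = 576/1573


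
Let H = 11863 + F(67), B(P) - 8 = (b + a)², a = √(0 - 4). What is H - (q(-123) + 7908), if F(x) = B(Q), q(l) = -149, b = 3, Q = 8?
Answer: 4117 + 12*I ≈ 4117.0 + 12.0*I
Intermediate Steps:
a = 2*I (a = √(-4) = 2*I ≈ 2.0*I)
B(P) = 8 + (3 + 2*I)²
F(x) = 13 + 12*I
H = 11876 + 12*I (H = 11863 + (13 + 12*I) = 11876 + 12*I ≈ 11876.0 + 12.0*I)
H - (q(-123) + 7908) = (11876 + 12*I) - (-149 + 7908) = (11876 + 12*I) - 1*7759 = (11876 + 12*I) - 7759 = 4117 + 12*I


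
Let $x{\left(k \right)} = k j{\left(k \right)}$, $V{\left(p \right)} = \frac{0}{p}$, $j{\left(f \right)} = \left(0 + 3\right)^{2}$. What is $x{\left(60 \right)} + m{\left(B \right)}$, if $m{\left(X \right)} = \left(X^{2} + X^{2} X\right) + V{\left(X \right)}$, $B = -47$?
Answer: $-101074$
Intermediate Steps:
$j{\left(f \right)} = 9$ ($j{\left(f \right)} = 3^{2} = 9$)
$V{\left(p \right)} = 0$
$x{\left(k \right)} = 9 k$ ($x{\left(k \right)} = k 9 = 9 k$)
$m{\left(X \right)} = X^{2} + X^{3}$ ($m{\left(X \right)} = \left(X^{2} + X^{2} X\right) + 0 = \left(X^{2} + X^{3}\right) + 0 = X^{2} + X^{3}$)
$x{\left(60 \right)} + m{\left(B \right)} = 9 \cdot 60 + \left(-47\right)^{2} \left(1 - 47\right) = 540 + 2209 \left(-46\right) = 540 - 101614 = -101074$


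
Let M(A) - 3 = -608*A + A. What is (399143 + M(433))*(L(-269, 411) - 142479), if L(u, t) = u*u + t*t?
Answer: 13468330945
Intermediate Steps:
M(A) = 3 - 607*A (M(A) = 3 + (-608*A + A) = 3 - 607*A)
L(u, t) = t² + u² (L(u, t) = u² + t² = t² + u²)
(399143 + M(433))*(L(-269, 411) - 142479) = (399143 + (3 - 607*433))*((411² + (-269)²) - 142479) = (399143 + (3 - 262831))*((168921 + 72361) - 142479) = (399143 - 262828)*(241282 - 142479) = 136315*98803 = 13468330945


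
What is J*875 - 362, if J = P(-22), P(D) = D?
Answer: -19612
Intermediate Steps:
J = -22
J*875 - 362 = -22*875 - 362 = -19250 - 362 = -19612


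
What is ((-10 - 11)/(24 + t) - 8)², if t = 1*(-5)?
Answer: 29929/361 ≈ 82.906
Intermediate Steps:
t = -5
((-10 - 11)/(24 + t) - 8)² = ((-10 - 11)/(24 - 5) - 8)² = (-21/19 - 8)² = (-173/19)² = 29929/361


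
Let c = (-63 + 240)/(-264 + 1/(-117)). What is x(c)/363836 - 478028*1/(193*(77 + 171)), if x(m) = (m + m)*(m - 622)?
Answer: -5184619916298292862/519245064629280737 ≈ -9.9849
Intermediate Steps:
c = -20709/30889 (c = 177/(-264 - 1/117) = 177/(-30889/117) = 177*(-117/30889) = -20709/30889 ≈ -0.67043)
x(m) = 2*m*(-622 + m) (x(m) = (2*m)*(-622 + m) = 2*m*(-622 + m))
x(c)/363836 - 478028*1/(193*(77 + 171)) = (2*(-20709/30889)*(-622 - 20709/30889))/363836 - 478028*1/(193*(77 + 171)) = (2*(-20709/30889)*(-19233667/30889))*(1/363836) - 478028/(248*193) = (796620019806/954130321)*(1/363836) - 478028/47864 = 398310009903/173573479735678 - 478028*1/47864 = 398310009903/173573479735678 - 119507/11966 = -5184619916298292862/519245064629280737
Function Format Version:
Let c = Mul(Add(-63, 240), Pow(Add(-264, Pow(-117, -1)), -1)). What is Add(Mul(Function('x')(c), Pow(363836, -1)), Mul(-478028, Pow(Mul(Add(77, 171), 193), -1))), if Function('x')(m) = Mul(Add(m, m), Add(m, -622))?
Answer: Rational(-5184619916298292862, 519245064629280737) ≈ -9.9849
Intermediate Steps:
c = Rational(-20709, 30889) (c = Mul(177, Pow(Add(-264, Rational(-1, 117)), -1)) = Mul(177, Pow(Rational(-30889, 117), -1)) = Mul(177, Rational(-117, 30889)) = Rational(-20709, 30889) ≈ -0.67043)
Function('x')(m) = Mul(2, m, Add(-622, m)) (Function('x')(m) = Mul(Mul(2, m), Add(-622, m)) = Mul(2, m, Add(-622, m)))
Add(Mul(Function('x')(c), Pow(363836, -1)), Mul(-478028, Pow(Mul(Add(77, 171), 193), -1))) = Add(Mul(Mul(2, Rational(-20709, 30889), Add(-622, Rational(-20709, 30889))), Pow(363836, -1)), Mul(-478028, Pow(Mul(Add(77, 171), 193), -1))) = Add(Mul(Mul(2, Rational(-20709, 30889), Rational(-19233667, 30889)), Rational(1, 363836)), Mul(-478028, Pow(Mul(248, 193), -1))) = Add(Mul(Rational(796620019806, 954130321), Rational(1, 363836)), Mul(-478028, Pow(47864, -1))) = Add(Rational(398310009903, 173573479735678), Mul(-478028, Rational(1, 47864))) = Add(Rational(398310009903, 173573479735678), Rational(-119507, 11966)) = Rational(-5184619916298292862, 519245064629280737)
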